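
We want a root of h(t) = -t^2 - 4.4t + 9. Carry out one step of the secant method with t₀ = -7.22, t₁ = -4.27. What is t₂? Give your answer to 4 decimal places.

h(-7.22) = -11.360400, h(-4.27) = 9.555100
t₂ = -4.270000 − 9.555100·(-4.270000 − (-7.220000)) / (9.555100 − (-11.360400)) = -4.270000 − (28.187545)/(20.915500) = -5.617687

-5.6177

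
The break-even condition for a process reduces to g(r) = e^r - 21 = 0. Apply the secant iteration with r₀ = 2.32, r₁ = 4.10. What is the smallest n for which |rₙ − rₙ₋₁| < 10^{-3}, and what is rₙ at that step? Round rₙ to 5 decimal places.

n = 7, rₙ = 3.04452

g(2.32) = -10.8243257, g(4.10) = 39.3402876
r₂ = 4.1000000 − 39.3402876·(1.7800000)/(50.1646133) = 2.7040815;  |Δ| = 1.3959185
g(2.7040815) = -6.0594126
r₃ = 2.7040815 − (-6.0594126)·(-1.3959185)/(-45.3997002) = 2.8903921;  |Δ| = 0.1863106
g(2.8903921) = -2.9996336
r₄ = 2.8903921 − (-2.9996336)·(0.1863106)/(3.0597790) = 3.0730405;  |Δ| = 0.1826483
g(3.0730405) = 0.6074997
r₅ = 3.0730405 − 0.6074997·(0.1826483)/(3.6071333) = 3.0422795;  |Δ| = 0.0307609
g(3.0422795) = -0.0470485
r₆ = 3.0422795 − (-0.0470485)·(-0.0307609)/(-0.6545482) = 3.0444906;  |Δ| = 0.0022111
g(3.0444906) = -0.0006687
r₇ = 3.0444906 − (-0.0006687)·(0.0022111)/(0.0463798) = 3.0445225;  |Δ| = 0.0000319
|r₇ − r₆| = 0.0000319 < 10^{-3}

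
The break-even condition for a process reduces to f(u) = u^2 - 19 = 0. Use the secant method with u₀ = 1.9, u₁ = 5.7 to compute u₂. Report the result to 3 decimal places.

3.925

f(1.9) = -15.39000, f(5.7) = 13.49000
u₂ = 5.70000 − 13.49000·(5.70000 − 1.90000) / (13.49000 − (-15.39000)) = 5.70000 − (51.26200)/(28.88000) = 3.92500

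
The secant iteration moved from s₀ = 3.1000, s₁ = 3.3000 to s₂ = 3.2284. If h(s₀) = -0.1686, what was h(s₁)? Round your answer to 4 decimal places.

The secant line through (3.1000, -0.1686) and (3.3000, h(s₁)) crosses zero at s₂ = 3.2284.
So (3.1000, -0.1686), (3.3000, h(s₁)), (3.2284, 0) are collinear:
h(s₁) = -0.1686 · (3.3000 − 3.2284) / (3.1000 − 3.2284) = -0.1686 · (0.071600)/(-0.128400) = 0.094017

0.0940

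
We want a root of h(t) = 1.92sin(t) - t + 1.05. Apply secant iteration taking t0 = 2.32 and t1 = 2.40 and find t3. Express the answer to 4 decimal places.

2.3779

h(2.32) = 0.135884, h(2.40) = -0.053111
t2 = 2.400000 − (-0.053111)·(2.400000 − 2.320000) / (-0.053111 − 0.135884) = 2.400000 − (-0.004249)/(-0.188995) = 2.377519
h(2.377519) = 0.000869
t3 = 2.377519 − 0.000869·(2.377519 − 2.400000) / (0.000869 − (-0.053111)) = 2.377519 − (-0.000020)/(0.053980) = 2.377881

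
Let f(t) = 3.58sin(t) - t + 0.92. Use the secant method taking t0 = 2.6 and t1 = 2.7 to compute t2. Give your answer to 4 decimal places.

f(2.6) = 0.165495, f(2.7) = -0.249980
t2 = 2.700000 − (-0.249980)·(2.700000 − 2.600000) / (-0.249980 − 0.165495) = 2.700000 − (-0.024998)/(-0.415475) = 2.639833

2.6398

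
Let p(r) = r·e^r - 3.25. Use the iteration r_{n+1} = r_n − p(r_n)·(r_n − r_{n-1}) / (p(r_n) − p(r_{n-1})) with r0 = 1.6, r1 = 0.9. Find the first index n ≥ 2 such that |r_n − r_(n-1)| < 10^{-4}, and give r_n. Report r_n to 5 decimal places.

p(1.6) = 4.6748519, p(0.9) = -1.0363572
r2 = 0.9000000 − (-1.0363572)·(-0.7000000)/(-5.7112091) = 1.0270221;  |Δ| = 0.1270221
p(1.0270221) = -0.3817972
r3 = 1.0270221 − (-0.3817972)·(0.1270221)/(0.6545600) = 1.1011127;  |Δ| = 0.0740905
p(1.1011127) = 0.0616080
r4 = 1.1011127 − 0.0616080·(0.0740905)/(0.4434051) = 1.0908183;  |Δ| = 0.0102943
p(1.0908183) = -0.0029513
r5 = 1.0908183 − (-0.0029513)·(-0.0102943)/(-0.0645592) = 1.0912889;  |Δ| = 0.0004706
p(1.0912889) = -0.0000214
r6 = 1.0912889 − (-0.0000214)·(0.0004706)/(0.0029299) = 1.0912924;  |Δ| = 0.0000034
|r6 − r5| = 0.0000034 < 10^{-4}

n = 6, r_n = 1.09129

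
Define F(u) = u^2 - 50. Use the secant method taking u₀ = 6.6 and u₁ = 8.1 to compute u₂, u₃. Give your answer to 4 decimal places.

F(6.6) = -6.440000, F(8.1) = 15.610000
u₂ = 8.100000 − 15.610000·(8.100000 − 6.600000) / (15.610000 − (-6.440000)) = 8.100000 − (23.415000)/(22.050000) = 7.038095
F(7.038095) = -0.465215
u₃ = 7.038095 − (-0.465215)·(7.038095 − 8.100000) / (-0.465215 − 15.610000) = 7.038095 − (0.494014)/(-16.075215) = 7.068827

7.0381, 7.0688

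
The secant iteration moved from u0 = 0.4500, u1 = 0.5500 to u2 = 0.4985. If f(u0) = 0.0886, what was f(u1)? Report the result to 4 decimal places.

-0.0941

The secant line through (0.4500, 0.0886) and (0.5500, f(u1)) crosses zero at u2 = 0.4985.
So (0.4500, 0.0886), (0.5500, f(u1)), (0.4985, 0) are collinear:
f(u1) = 0.0886 · (0.5500 − 0.4985) / (0.4500 − 0.4985) = 0.0886 · (0.051500)/(-0.048500) = -0.094080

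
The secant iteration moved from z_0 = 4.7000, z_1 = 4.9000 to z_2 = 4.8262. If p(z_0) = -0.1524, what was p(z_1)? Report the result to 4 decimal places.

The secant line through (4.7000, -0.1524) and (4.9000, p(z_1)) crosses zero at z_2 = 4.8262.
So (4.7000, -0.1524), (4.9000, p(z_1)), (4.8262, 0) are collinear:
p(z_1) = -0.1524 · (4.9000 − 4.8262) / (4.7000 − 4.8262) = -0.1524 · (0.073800)/(-0.126200) = 0.089121

0.0891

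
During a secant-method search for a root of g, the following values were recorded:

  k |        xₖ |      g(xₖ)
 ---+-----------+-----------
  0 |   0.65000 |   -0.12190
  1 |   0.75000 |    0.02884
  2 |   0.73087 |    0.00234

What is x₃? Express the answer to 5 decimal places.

x₃ = 0.73087 − 0.00234·(0.73087 − 0.75000) / (0.00234 − 0.02884)
   = 0.73087 − (-0.0000448)/(-0.0265000) = 0.7291808

0.72918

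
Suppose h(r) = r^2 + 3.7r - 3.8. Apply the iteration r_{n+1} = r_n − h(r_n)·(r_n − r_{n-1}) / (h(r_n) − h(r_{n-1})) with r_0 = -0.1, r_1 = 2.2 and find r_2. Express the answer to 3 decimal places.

h(-0.1) = -4.16000, h(2.2) = 9.18000
r_2 = 2.20000 − 9.18000·(2.20000 − (-0.10000)) / (9.18000 − (-4.16000)) = 2.20000 − (21.11400)/(13.34000) = 0.61724

0.617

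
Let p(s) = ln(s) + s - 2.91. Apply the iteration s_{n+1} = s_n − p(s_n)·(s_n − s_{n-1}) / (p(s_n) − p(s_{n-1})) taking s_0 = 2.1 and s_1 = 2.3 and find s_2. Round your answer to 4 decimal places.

p(2.1) = -0.068063, p(2.3) = 0.222909
s_2 = 2.300000 − 0.222909·(2.300000 − 2.100000) / (0.222909 − (-0.068063)) = 2.300000 − (0.044582)/(0.290972) = 2.146783

2.1468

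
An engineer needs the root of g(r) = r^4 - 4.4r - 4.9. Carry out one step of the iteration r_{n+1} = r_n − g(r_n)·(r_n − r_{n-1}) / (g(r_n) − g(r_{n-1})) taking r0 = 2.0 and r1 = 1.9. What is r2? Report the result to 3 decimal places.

g(2.0) = 2.30000, g(1.9) = -0.22790
r2 = 1.90000 − (-0.22790)·(1.90000 − 2.00000) / (-0.22790 − 2.30000) = 1.90000 − (0.02279)/(-2.52790) = 1.90902

1.909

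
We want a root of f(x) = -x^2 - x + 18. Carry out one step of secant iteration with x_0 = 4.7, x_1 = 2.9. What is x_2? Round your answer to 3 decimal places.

f(4.7) = -8.79000, f(2.9) = 6.69000
x_2 = 2.90000 − 6.69000·(2.90000 − 4.70000) / (6.69000 − (-8.79000)) = 2.90000 − (-12.04200)/(15.48000) = 3.67791

3.678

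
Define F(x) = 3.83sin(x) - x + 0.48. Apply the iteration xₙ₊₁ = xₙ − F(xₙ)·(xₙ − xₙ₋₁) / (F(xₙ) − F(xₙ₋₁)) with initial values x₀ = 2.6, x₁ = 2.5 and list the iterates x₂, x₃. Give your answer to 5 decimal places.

F(2.6) = -0.1456297, F(2.5) = 0.2721483
x₂ = 2.5000000 − 0.2721483·(2.5000000 − 2.6000000) / (0.2721483 − (-0.1456297)) = 2.5000000 − (-0.0272148)/(0.4177781) = 2.5651418
F(2.5651418) = 0.0024063
x₃ = 2.5651418 − 0.0024063·(2.5651418 − 2.5000000) / (0.0024063 − 0.2721483) = 2.5651418 − (0.0001567)/(-0.2697420) = 2.5657229

2.56514, 2.56572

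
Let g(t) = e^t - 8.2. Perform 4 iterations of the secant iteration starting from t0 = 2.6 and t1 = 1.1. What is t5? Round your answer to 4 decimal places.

2.1025

g(2.6) = 5.263738, g(1.1) = -5.195834
t2 = 1.100000 − (-5.195834)·(1.100000 − 2.600000) / (-5.195834 − 5.263738) = 1.100000 − (7.793751)/(-10.459572) = 1.845131
g(1.845131) = -1.871071
t3 = 1.845131 − (-1.871071)·(1.845131 − 1.100000) / (-1.871071 − (-5.195834)) = 1.845131 − (-1.394193)/(3.324763) = 2.264467
g(2.264467) = 1.425994
t4 = 2.264467 − 1.425994·(2.264467 − 1.845131) / (1.425994 − (-1.871071)) = 2.264467 − (0.597971)/(3.297065) = 2.083103
g(2.083103) = -0.170658
t5 = 2.083103 − (-0.170658)·(2.083103 − 2.264467) / (-0.170658 − 1.425994) = 2.083103 − (0.030951)/(-1.596652) = 2.102488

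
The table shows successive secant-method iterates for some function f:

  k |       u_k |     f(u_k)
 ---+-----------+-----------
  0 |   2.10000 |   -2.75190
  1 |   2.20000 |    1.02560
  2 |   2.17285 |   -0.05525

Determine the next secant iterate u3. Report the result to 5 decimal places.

2.17424

u3 = 2.17285 − (-0.05525)·(2.17285 − 2.20000) / (-0.05525 − 1.02560)
   = 2.17285 − (0.0015000)/(-1.0808500) = 2.1742378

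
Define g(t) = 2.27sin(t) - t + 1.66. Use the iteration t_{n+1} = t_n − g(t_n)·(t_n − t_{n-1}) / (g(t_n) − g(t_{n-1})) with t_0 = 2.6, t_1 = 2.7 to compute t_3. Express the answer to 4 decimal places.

2.6770

g(2.6) = 0.230188, g(2.7) = -0.069848
t_2 = 2.700000 − (-0.069848)·(2.700000 − 2.600000) / (-0.069848 − 0.230188) = 2.700000 − (-0.006985)/(-0.300036) = 2.676720
g(2.676720) = 0.000941
t_3 = 2.676720 − 0.000941·(2.676720 − 2.700000) / (0.000941 − (-0.069848)) = 2.676720 − (-0.000022)/(0.070788) = 2.677030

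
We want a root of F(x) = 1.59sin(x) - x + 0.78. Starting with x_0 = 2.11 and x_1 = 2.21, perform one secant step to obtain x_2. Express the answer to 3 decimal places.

F(2.11) = 0.03441, F(2.21) = -0.15391
x_2 = 2.21000 − (-0.15391)·(2.21000 − 2.11000) / (-0.15391 − 0.03441) = 2.21000 − (-0.01539)/(-0.18832) = 2.12827

2.128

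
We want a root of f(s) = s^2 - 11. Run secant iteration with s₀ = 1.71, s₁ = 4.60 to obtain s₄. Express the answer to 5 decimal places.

f(1.71) = -8.0759000, f(4.60) = 10.1600000
s₂ = 4.6000000 − 10.1600000·(4.6000000 − 1.7100000) / (10.1600000 − (-8.0759000)) = 4.6000000 − (29.3624000)/(18.2359000) = 2.9898574
f(2.9898574) = -2.0607529
s₃ = 2.9898574 − (-2.0607529)·(2.9898574 − 4.6000000) / (-2.0607529 − 10.1600000) = 2.9898574 − (3.3181061)/(-12.2207529) = 3.2613714
f(3.2613714) = -0.3634565
s₄ = 3.2613714 − (-0.3634565)·(3.2613714 − 2.9898574) / (-0.3634565 − (-2.0607529)) = 3.2613714 − (-0.0986835)/(1.6972964) = 3.3195130

3.31951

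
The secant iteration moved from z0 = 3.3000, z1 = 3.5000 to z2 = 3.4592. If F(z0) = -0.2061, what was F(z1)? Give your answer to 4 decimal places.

The secant line through (3.3000, -0.2061) and (3.5000, F(z1)) crosses zero at z2 = 3.4592.
So (3.3000, -0.2061), (3.5000, F(z1)), (3.4592, 0) are collinear:
F(z1) = -0.2061 · (3.5000 − 3.4592) / (3.3000 − 3.4592) = -0.2061 · (0.040800)/(-0.159200) = 0.052820

0.0528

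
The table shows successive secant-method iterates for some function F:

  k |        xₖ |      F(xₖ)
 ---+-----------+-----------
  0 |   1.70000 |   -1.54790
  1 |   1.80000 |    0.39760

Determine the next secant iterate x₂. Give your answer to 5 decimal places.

1.77956

x₂ = 1.80000 − 0.39760·(1.80000 − 1.70000) / (0.39760 − (-1.54790))
   = 1.80000 − (0.0397600)/(1.9455000) = 1.7795631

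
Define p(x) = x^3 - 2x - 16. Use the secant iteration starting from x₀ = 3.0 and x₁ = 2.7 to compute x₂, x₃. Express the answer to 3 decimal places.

p(3.0) = 5.00000, p(2.7) = -1.71700
x₂ = 2.70000 − (-1.71700)·(2.70000 − 3.00000) / (-1.71700 − 5.00000) = 2.70000 − (0.51510)/(-6.71700) = 2.77669
p(2.77669) = -0.14516
x₃ = 2.77669 − (-0.14516)·(2.77669 − 2.70000) / (-0.14516 − (-1.71700)) = 2.77669 − (-0.01113)/(1.57184) = 2.78377

2.777, 2.784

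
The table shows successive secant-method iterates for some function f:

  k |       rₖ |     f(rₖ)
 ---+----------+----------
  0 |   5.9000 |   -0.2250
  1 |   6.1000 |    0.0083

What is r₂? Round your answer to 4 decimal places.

r₂ = 6.1000 − 0.0083·(6.1000 − 5.9000) / (0.0083 − (-0.2250))
   = 6.1000 − (0.001660)/(0.233300) = 6.092885

6.0929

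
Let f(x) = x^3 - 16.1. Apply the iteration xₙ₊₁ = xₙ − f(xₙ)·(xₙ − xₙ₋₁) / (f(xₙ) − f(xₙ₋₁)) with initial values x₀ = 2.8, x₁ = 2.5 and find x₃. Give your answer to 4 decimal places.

2.5251

f(2.8) = 5.852000, f(2.5) = -0.475000
x₂ = 2.500000 − (-0.475000)·(2.500000 − 2.800000) / (-0.475000 − 5.852000) = 2.500000 − (0.142500)/(-6.327000) = 2.522523
f(2.522523) = -0.048887
x₃ = 2.522523 − (-0.048887)·(2.522523 − 2.500000) / (-0.048887 − (-0.475000)) = 2.522523 − (-0.001101)/(0.426113) = 2.525106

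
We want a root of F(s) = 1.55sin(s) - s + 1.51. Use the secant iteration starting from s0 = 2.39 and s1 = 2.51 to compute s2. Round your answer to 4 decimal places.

2.4713

F(2.39) = 0.178345, F(2.51) = -0.084832
s2 = 2.510000 − (-0.084832)·(2.510000 − 2.390000) / (-0.084832 − 0.178345) = 2.510000 − (-0.010180)/(-0.263177) = 2.471319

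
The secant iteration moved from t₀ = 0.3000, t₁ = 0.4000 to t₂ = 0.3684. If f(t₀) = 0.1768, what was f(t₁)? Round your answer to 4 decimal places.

The secant line through (0.3000, 0.1768) and (0.4000, f(t₁)) crosses zero at t₂ = 0.3684.
So (0.3000, 0.1768), (0.4000, f(t₁)), (0.3684, 0) are collinear:
f(t₁) = 0.1768 · (0.4000 − 0.3684) / (0.3000 − 0.3684) = 0.1768 · (0.031600)/(-0.068400) = -0.081680

-0.0817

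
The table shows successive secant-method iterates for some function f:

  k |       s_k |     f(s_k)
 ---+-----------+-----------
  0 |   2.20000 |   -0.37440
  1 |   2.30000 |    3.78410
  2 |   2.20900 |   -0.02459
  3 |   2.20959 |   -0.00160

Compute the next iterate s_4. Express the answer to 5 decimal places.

s_4 = 2.20959 − (-0.00160)·(2.20959 − 2.20900) / (-0.00160 − (-0.02459))
   = 2.20959 − (-0.0000009)/(0.0229900) = 2.2096311

2.20963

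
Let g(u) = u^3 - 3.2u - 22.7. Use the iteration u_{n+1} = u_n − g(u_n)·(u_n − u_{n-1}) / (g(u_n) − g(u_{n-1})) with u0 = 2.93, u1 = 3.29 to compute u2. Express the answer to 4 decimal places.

3.1978

g(2.93) = -6.922243, g(3.29) = 2.383289
u2 = 3.290000 − 2.383289·(3.290000 − 2.930000) / (2.383289 − (-6.922243)) = 3.290000 − (0.857984)/(9.305532) = 3.197798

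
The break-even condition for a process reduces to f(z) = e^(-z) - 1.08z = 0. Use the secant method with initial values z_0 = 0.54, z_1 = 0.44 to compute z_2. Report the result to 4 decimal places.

0.5397

f(0.54) = -0.000452, f(0.44) = 0.168836
z_2 = 0.440000 − 0.168836·(0.440000 − 0.540000) / (0.168836 − (-0.000452)) = 0.440000 − (-0.016884)/(0.169288) = 0.539733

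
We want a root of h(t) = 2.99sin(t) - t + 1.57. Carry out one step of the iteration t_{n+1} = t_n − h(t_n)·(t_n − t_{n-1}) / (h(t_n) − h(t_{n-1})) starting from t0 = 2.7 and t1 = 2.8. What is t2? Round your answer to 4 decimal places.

2.7393

h(2.7) = 0.147866, h(2.8) = -0.228385
t2 = 2.800000 − (-0.228385)·(2.800000 − 2.700000) / (-0.228385 − 0.147866) = 2.800000 − (-0.022839)/(-0.376251) = 2.739300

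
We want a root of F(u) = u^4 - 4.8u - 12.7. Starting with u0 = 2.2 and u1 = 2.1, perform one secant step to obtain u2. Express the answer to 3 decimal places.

F(2.2) = 0.16560, F(2.1) = -3.33190
u2 = 2.10000 − (-3.33190)·(2.10000 − 2.20000) / (-3.33190 − 0.16560) = 2.10000 − (0.33319)/(-3.49750) = 2.19527

2.195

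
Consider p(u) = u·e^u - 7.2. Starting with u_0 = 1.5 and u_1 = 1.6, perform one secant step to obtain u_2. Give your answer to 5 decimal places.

1.53971

p(1.5) = -0.4774664, p(1.6) = 0.7248519
u_2 = 1.6000000 − 0.7248519·(1.6000000 − 1.5000000) / (0.7248519 − (-0.4774664)) = 1.6000000 − (0.0724852)/(1.2023183) = 1.5397121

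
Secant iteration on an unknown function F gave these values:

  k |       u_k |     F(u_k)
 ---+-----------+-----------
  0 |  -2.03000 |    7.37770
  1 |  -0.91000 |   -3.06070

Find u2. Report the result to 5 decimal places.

-1.23840

u2 = -0.91000 − (-3.06070)·(-0.91000 − (-2.03000)) / (-3.06070 − 7.37770)
   = -0.91000 − (-3.4279840)/(-10.4384000) = -1.2384013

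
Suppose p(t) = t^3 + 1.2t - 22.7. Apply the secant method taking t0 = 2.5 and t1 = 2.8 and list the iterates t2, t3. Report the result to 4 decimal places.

p(2.5) = -4.075000, p(2.8) = 2.612000
t2 = 2.800000 − 2.612000·(2.800000 − 2.500000) / (2.612000 − (-4.075000)) = 2.800000 − (0.783600)/(6.687000) = 2.682817
p(2.682817) = -0.171016
t3 = 2.682817 − (-0.171016)·(2.682817 − 2.800000) / (-0.171016 − 2.612000) = 2.682817 − (0.020040)/(-2.783016) = 2.690018

2.6828, 2.6900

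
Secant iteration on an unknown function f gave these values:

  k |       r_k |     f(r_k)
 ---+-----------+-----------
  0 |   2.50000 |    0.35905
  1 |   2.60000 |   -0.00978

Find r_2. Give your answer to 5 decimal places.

2.59735

r_2 = 2.60000 − (-0.00978)·(2.60000 − 2.50000) / (-0.00978 − 0.35905)
   = 2.60000 − (-0.0009780)/(-0.3688300) = 2.5973484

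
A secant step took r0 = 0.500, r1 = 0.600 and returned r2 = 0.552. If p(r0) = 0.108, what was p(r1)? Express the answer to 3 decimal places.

The secant line through (0.500, 0.108) and (0.600, p(r1)) crosses zero at r2 = 0.552.
So (0.500, 0.108), (0.600, p(r1)), (0.552, 0) are collinear:
p(r1) = 0.108 · (0.600 − 0.552) / (0.500 − 0.552) = 0.108 · (0.04800)/(-0.05200) = -0.09969

-0.100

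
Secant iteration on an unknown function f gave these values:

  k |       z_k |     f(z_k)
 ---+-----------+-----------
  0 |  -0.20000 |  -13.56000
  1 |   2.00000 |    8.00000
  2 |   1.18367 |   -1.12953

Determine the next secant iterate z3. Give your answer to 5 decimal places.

1.28467

z3 = 1.18367 − (-1.12953)·(1.18367 − 2.00000) / (-1.12953 − 8.00000)
   = 1.18367 − (0.9220692)/(-9.1295300) = 1.2846685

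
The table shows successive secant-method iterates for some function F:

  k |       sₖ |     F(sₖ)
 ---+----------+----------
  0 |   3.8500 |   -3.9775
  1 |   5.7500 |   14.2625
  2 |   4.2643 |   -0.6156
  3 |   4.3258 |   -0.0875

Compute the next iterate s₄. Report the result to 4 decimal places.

4.3360

s₄ = 4.3258 − (-0.0875)·(4.3258 − 4.2643) / (-0.0875 − (-0.6156))
   = 4.3258 − (-0.005381)/(0.528100) = 4.335990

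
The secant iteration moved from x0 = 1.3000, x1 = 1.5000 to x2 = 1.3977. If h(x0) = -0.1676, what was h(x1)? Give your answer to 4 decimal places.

0.1755

The secant line through (1.3000, -0.1676) and (1.5000, h(x1)) crosses zero at x2 = 1.3977.
So (1.3000, -0.1676), (1.5000, h(x1)), (1.3977, 0) are collinear:
h(x1) = -0.1676 · (1.5000 − 1.3977) / (1.3000 − 1.3977) = -0.1676 · (0.102300)/(-0.097700) = 0.175491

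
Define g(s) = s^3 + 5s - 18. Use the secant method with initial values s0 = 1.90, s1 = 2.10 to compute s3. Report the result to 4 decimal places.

1.9999

g(1.90) = -1.641000, g(2.10) = 1.761000
s2 = 2.100000 − 1.761000·(2.100000 − 1.900000) / (1.761000 − (-1.641000)) = 2.100000 − (0.352200)/(3.402000) = 1.996473
g(1.996473) = -0.059890
s3 = 1.996473 − (-0.059890)·(1.996473 − 2.100000) / (-0.059890 − 1.761000) = 1.996473 − (0.006200)/(-1.820890) = 1.999878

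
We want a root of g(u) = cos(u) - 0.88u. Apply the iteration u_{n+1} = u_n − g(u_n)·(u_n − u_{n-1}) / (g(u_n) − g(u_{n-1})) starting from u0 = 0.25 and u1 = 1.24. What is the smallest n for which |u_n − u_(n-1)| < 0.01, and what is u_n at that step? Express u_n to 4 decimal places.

n = 4, u_n = 0.7955

g(0.25) = 0.748912, g(1.24) = -0.766404
u2 = 1.240000 − (-0.766404)·(0.990000)/(-1.515316) = 0.739286;  |Δ| = 0.500714
g(0.739286) = 0.088378
u3 = 0.739286 − 0.088378·(-0.500714)/(0.854782) = 0.791056;  |Δ| = 0.051770
g(0.791056) = 0.006965
u4 = 0.791056 − 0.006965·(0.051770)/(-0.081413) = 0.795485;  |Δ| = 0.004429
|u4 − u3| = 0.004429 < 0.01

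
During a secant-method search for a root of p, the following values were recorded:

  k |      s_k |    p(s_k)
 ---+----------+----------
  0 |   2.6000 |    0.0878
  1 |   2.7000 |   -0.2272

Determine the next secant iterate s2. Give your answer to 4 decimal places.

2.6279

s2 = 2.7000 − (-0.2272)·(2.7000 − 2.6000) / (-0.2272 − 0.0878)
   = 2.7000 − (-0.022720)/(-0.315000) = 2.627873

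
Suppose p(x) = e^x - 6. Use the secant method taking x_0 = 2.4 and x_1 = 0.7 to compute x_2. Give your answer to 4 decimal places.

p(2.4) = 5.023176, p(0.7) = -3.986247
x_2 = 0.700000 − (-3.986247)·(0.700000 − 2.400000) / (-3.986247 − 5.023176) = 0.700000 − (6.776620)/(-9.009424) = 1.452170

1.4522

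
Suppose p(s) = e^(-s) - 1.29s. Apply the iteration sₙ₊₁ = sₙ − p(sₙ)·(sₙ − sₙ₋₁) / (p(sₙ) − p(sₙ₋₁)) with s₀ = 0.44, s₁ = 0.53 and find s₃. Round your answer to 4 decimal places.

p(0.44) = 0.076436, p(0.53) = -0.095095
s₂ = 0.530000 − (-0.095095)·(0.530000 − 0.440000) / (-0.095095 − 0.076436) = 0.530000 − (-0.008559)/(-0.171531) = 0.480105
p(0.480105) = -0.000617
s₃ = 0.480105 − (-0.000617)·(0.480105 − 0.530000) / (-0.000617 − (-0.095095)) = 0.480105 − (0.000031)/(0.094478) = 0.479779

0.4798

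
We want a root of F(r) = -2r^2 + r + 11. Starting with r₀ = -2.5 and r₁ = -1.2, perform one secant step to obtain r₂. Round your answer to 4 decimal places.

F(-2.5) = -4.000000, F(-1.2) = 6.920000
r₂ = -1.200000 − 6.920000·(-1.200000 − (-2.500000)) / (6.920000 − (-4.000000)) = -1.200000 − (8.996000)/(10.920000) = -2.023810

-2.0238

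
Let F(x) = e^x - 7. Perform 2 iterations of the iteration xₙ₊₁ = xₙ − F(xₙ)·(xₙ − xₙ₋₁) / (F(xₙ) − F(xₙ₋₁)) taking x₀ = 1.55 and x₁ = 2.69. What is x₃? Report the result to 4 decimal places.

1.9009

F(1.55) = -2.288530, F(2.69) = 7.731676
x₂ = 2.690000 − 7.731676·(2.690000 − 1.550000) / (7.731676 − (-2.288530)) = 2.690000 − (8.814111)/(10.020206) = 1.810366
F(1.810366) = -0.887314
x₃ = 1.810366 − (-0.887314)·(1.810366 − 2.690000) / (-0.887314 − 7.731676) = 1.810366 − (0.780511)/(-8.618990) = 1.900923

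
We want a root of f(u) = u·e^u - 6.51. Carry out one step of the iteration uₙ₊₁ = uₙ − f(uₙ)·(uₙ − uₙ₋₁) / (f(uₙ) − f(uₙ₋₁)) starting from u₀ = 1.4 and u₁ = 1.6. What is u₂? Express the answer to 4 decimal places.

1.4741

f(1.4) = -0.832720, f(1.6) = 1.414852
u₂ = 1.600000 − 1.414852·(1.600000 − 1.400000) / (1.414852 − (-0.832720)) = 1.600000 − (0.282970)/(2.247572) = 1.474100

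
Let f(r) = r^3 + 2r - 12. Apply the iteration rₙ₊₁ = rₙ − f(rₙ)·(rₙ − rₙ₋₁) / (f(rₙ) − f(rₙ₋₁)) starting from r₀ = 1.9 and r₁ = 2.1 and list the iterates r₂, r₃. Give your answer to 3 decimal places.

1.996, 2.000

f(1.9) = -1.34100, f(2.1) = 1.46100
r₂ = 2.10000 − 1.46100·(2.10000 − 1.90000) / (1.46100 − (-1.34100)) = 2.10000 − (0.29220)/(2.80200) = 1.99572
f(1.99572) = -0.05985
r₃ = 1.99572 − (-0.05985)·(1.99572 − 2.10000) / (-0.05985 − 1.46100) = 1.99572 − (0.00624)/(-1.52085) = 1.99982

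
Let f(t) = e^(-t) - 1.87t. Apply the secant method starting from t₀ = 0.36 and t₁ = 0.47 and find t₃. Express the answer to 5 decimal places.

0.36954

f(0.36) = 0.0244763, f(0.47) = -0.2538977
t₂ = 0.4700000 − (-0.2538977)·(0.4700000 − 0.3600000) / (-0.2538977 − 0.0244763) = 0.4700000 − (-0.0279288)/(-0.2783741) = 0.3696719
f(0.3696719) = -0.0003254
t₃ = 0.3696719 − (-0.0003254)·(0.3696719 − 0.4700000) / (-0.0003254 − (-0.2538977)) = 0.3696719 − (0.0000326)/(0.2535724) = 0.3695431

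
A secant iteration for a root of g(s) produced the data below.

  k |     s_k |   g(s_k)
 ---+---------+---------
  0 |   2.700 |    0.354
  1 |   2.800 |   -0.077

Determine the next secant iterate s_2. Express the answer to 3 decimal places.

s_2 = 2.800 − (-0.077)·(2.800 − 2.700) / (-0.077 − 0.354)
   = 2.800 − (-0.00770)/(-0.43100) = 2.78213

2.782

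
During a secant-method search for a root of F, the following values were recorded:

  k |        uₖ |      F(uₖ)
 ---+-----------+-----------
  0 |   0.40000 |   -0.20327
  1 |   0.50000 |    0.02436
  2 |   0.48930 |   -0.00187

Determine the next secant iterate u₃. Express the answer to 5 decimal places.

u₃ = 0.48930 − (-0.00187)·(0.48930 − 0.50000) / (-0.00187 − 0.02436)
   = 0.48930 − (0.0000200)/(-0.0262300) = 0.4900628

0.49006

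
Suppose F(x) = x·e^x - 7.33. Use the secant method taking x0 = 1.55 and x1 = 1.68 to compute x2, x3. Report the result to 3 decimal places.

F(1.55) = -0.02722, F(1.68) = 1.68413
x2 = 1.68000 − 1.68413·(1.68000 − 1.55000) / (1.68413 − (-0.02722)) = 1.68000 − (0.21894)/(1.71136) = 1.55207
F(1.55207) = -0.00234
x3 = 1.55207 − (-0.00234)·(1.55207 − 1.68000) / (-0.00234 − 1.68413) = 1.55207 − (0.00030)/(-1.68648) = 1.55225

1.552, 1.552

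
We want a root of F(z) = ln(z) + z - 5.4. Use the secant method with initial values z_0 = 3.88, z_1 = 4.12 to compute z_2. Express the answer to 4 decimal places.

4.0113

F(3.88) = -0.164165, F(4.12) = 0.135853
z_2 = 4.120000 − 0.135853·(4.120000 − 3.880000) / (0.135853 − (-0.164165)) = 4.120000 − (0.032605)/(0.300018) = 4.011324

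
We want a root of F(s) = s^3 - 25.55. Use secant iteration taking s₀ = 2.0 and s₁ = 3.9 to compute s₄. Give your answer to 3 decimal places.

2.954

F(2.0) = -17.55000, F(3.9) = 33.76900
s₂ = 3.90000 − 33.76900·(3.90000 − 2.00000) / (33.76900 − (-17.55000)) = 3.90000 − (64.16110)/(51.31900) = 2.64976
F(2.64976) = -6.94544
s₃ = 2.64976 − (-6.94544)·(2.64976 − 3.90000) / (-6.94544 − 33.76900) = 2.64976 − (8.68348)/(-40.71444) = 2.86304
F(2.86304) = -2.08174
s₄ = 2.86304 − (-2.08174)·(2.86304 − 2.64976) / (-2.08174 − (-6.94544)) = 2.86304 − (-0.44399)/(4.86370) = 2.95432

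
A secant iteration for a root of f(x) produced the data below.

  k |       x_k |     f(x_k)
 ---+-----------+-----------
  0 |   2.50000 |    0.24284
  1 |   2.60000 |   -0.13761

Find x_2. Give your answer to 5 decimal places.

x_2 = 2.60000 − (-0.13761)·(2.60000 − 2.50000) / (-0.13761 − 0.24284)
   = 2.60000 − (-0.0137610)/(-0.3804500) = 2.5638297

2.56383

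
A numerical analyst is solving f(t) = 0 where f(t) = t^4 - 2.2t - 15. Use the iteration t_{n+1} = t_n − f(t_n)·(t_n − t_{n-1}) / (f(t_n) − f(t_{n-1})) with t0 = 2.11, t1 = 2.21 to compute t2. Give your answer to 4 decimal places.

2.1053

f(2.11) = 0.179194, f(2.21) = 3.992433
t2 = 2.210000 − 3.992433·(2.210000 − 2.110000) / (3.992433 − 0.179194) = 2.210000 − (0.399243)/(3.813238) = 2.105301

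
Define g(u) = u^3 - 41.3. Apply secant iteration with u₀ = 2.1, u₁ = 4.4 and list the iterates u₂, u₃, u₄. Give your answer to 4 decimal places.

g(2.1) = -32.039000, g(4.4) = 43.884000
u₂ = 4.400000 − 43.884000·(4.400000 − 2.100000) / (43.884000 − (-32.039000)) = 4.400000 − (100.933200)/(75.923000) = 3.070585
g(3.070585) = -12.349022
u₃ = 3.070585 − (-12.349022)·(3.070585 − 4.400000) / (-12.349022 − 43.884000) = 3.070585 − (16.416980)/(-56.233022) = 3.362530
g(3.362530) = -3.281184
u₄ = 3.362530 − (-3.281184)·(3.362530 − 3.070585) / (-3.281184 − (-12.349022)) = 3.362530 − (-0.957927)/(9.067838) = 3.468170

3.0706, 3.3625, 3.4682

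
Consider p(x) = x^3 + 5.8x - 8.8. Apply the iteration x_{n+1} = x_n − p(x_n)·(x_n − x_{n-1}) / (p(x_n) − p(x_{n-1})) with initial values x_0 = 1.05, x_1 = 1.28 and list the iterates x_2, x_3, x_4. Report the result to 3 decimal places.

1.207, 1.211, 1.211

p(1.05) = -1.55238, p(1.28) = 0.72115
x_2 = 1.28000 − 0.72115·(1.28000 − 1.05000) / (0.72115 − (-1.55238)) = 1.28000 − (0.16586)/(2.27353) = 1.20705
p(1.20705) = -0.04052
x_3 = 1.20705 − (-0.04052)·(1.20705 − 1.28000) / (-0.04052 − 0.72115) = 1.20705 − (0.00296)/(-0.76168) = 1.21093
p(1.21093) = -0.00099
x_4 = 1.21093 − (-0.00099)·(1.21093 − 1.20705) / (-0.00099 − (-0.04052)) = 1.21093 − (0.00000)/(0.03953) = 1.21102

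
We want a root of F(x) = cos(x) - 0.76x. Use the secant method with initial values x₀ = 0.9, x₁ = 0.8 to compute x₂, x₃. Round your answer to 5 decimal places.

0.85871, 0.85924

F(0.9) = -0.0623900, F(0.8) = 0.0887067
x₂ = 0.8000000 − 0.0887067·(0.8000000 − 0.9000000) / (0.0887067 − (-0.0623900)) = 0.8000000 − (-0.0088707)/(0.1510967) = 0.8587086
F(0.8587086) = 0.0007971
x₃ = 0.8587086 − 0.0007971·(0.8587086 − 0.8000000) / (0.0007971 − 0.0887067) = 0.8587086 − (0.0000468)/(-0.0879096) = 0.8592409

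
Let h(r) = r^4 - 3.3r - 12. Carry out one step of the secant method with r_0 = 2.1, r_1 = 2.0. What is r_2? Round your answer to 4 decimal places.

2.0834

h(2.1) = 0.518100, h(2.0) = -2.600000
r_2 = 2.000000 − (-2.600000)·(2.000000 − 2.100000) / (-2.600000 − 0.518100) = 2.000000 − (0.260000)/(-3.118100) = 2.083384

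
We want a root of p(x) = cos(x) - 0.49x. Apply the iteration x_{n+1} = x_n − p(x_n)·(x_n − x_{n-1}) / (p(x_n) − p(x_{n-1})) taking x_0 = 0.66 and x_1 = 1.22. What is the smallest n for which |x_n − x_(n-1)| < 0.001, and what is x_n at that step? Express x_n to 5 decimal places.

n = 4, x_n = 1.03750

p(0.66) = 0.4665922, p(1.22) = -0.2541543
x_2 = 1.2200000 − (-0.2541543)·(0.5600000)/(-0.7207465) = 1.0225292;  |Δ| = 0.1974708
p(1.0225292) = 0.0201698
x_3 = 1.0225292 − 0.0201698·(-0.1974708)/(0.2743241) = 1.0370483;  |Δ| = 0.0145191
p(1.0370483) = 0.0006099
x_4 = 1.0370483 − 0.0006099·(0.0145191)/(-0.0195599) = 1.0375011;  |Δ| = 0.0004527
|x_4 − x_3| = 0.0004527 < 0.001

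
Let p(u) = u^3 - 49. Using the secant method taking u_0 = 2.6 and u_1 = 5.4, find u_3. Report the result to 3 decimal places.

p(2.6) = -31.42400, p(5.4) = 108.46400
u_2 = 5.40000 − 108.46400·(5.40000 − 2.60000) / (108.46400 − (-31.42400)) = 5.40000 − (303.69920)/(139.88800) = 3.22898
p(3.22898) = -15.33355
u_3 = 3.22898 − (-15.33355)·(3.22898 − 5.40000) / (-15.33355 − 108.46400) = 3.22898 − (33.28939)/(-123.79755) = 3.49789

3.498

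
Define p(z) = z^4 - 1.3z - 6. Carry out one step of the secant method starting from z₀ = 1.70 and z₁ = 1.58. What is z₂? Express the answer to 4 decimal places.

1.6913

p(1.70) = 0.142100, p(1.58) = -1.821987
z₂ = 1.580000 − (-1.821987)·(1.580000 − 1.700000) / (-1.821987 − 0.142100) = 1.580000 − (0.218638)/(-1.964087) = 1.691318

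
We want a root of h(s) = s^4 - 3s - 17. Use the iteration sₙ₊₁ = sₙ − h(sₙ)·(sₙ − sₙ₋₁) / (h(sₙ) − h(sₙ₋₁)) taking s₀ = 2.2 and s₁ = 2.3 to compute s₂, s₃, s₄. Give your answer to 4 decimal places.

2.2041, 2.2044, 2.2044

h(2.2) = -0.174400, h(2.3) = 4.084100
s₂ = 2.300000 − 4.084100·(2.300000 − 2.200000) / (4.084100 − (-0.174400)) = 2.300000 − (0.408410)/(4.258500) = 2.204095
h(2.204095) = -0.011770
s₃ = 2.204095 − (-0.011770)·(2.204095 − 2.300000) / (-0.011770 − 4.084100) = 2.204095 − (0.001129)/(-4.095870) = 2.204371
h(2.204371) = -0.000791
s₄ = 2.204371 − (-0.000791)·(2.204371 − 2.204095) / (-0.000791 − (-0.011770)) = 2.204371 − (0.000000)/(0.010979) = 2.204391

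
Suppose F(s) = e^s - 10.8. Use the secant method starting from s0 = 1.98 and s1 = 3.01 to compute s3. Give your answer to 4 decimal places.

2.3455

F(1.98) = -3.557257, F(3.01) = 9.487400
s2 = 3.010000 − 9.487400·(3.010000 − 1.980000) / (9.487400 − (-3.557257)) = 3.010000 − (9.772022)/(13.044657) = 2.260879
F(2.260879) = -1.208480
s3 = 2.260879 − (-1.208480)·(2.260879 − 3.010000) / (-1.208480 − 9.487400) = 2.260879 − (0.905298)/(-10.695880) = 2.345519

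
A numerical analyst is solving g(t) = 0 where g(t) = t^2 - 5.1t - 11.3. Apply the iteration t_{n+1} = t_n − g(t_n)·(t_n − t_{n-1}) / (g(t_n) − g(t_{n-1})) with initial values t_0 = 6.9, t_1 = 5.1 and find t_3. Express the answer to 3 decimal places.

6.777

g(6.9) = 1.12000, g(5.1) = -11.30000
t_2 = 5.10000 − (-11.30000)·(5.10000 − 6.90000) / (-11.30000 − 1.12000) = 5.10000 − (20.34000)/(-12.42000) = 6.73768
g(6.73768) = -0.26583
t_3 = 6.73768 − (-0.26583)·(6.73768 − 5.10000) / (-0.26583 − (-11.30000)) = 6.73768 − (-0.43534)/(11.03417) = 6.77713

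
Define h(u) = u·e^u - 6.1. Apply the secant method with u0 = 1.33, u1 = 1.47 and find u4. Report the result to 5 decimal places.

1.44215

h(1.33) = -1.0712123, h(1.47) = 0.2933757
u2 = 1.4700000 − 0.2933757·(1.4700000 − 1.3300000) / (0.2933757 − (-1.0712123)) = 1.4700000 − (0.0410726)/(1.3645880) = 1.4399011
h(1.4399011) = -0.0232164
u3 = 1.4399011 − (-0.0232164)·(1.4399011 − 1.4700000) / (-0.0232164 − 0.2933757) = 1.4399011 − (0.0006988)/(-0.3165921) = 1.4421083
h(1.4421083) = -0.0004531
u4 = 1.4421083 − (-0.0004531)·(1.4421083 − 1.4399011) / (-0.0004531 − (-0.0232164)) = 1.4421083 − (-0.0000010)/(0.0227633) = 1.4421523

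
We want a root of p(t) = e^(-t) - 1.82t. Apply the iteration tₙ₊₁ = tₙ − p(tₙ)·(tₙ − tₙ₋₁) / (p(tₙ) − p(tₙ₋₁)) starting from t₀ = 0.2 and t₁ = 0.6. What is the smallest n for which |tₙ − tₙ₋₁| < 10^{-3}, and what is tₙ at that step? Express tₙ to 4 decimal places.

n = 4, tₙ = 0.3769

p(0.2) = 0.454731, p(0.6) = -0.543188
t₂ = 0.600000 − (-0.543188)·(0.400000)/(-0.997919) = 0.382272;  |Δ| = 0.217728
p(0.382272) = -0.013425
t₃ = 0.382272 − (-0.013425)·(-0.217728)/(0.529764) = 0.376754;  |Δ| = 0.005517
p(0.376754) = 0.000392
t₄ = 0.376754 − 0.000392·(-0.005517)/(0.013817) = 0.376911;  |Δ| = 0.000157
|t₄ − t₃| = 0.000157 < 10^{-3}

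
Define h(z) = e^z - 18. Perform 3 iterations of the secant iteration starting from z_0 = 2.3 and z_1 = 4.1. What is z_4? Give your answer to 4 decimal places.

2.9153

h(2.3) = -8.025818, h(4.1) = 42.340288
z_2 = 4.100000 − 42.340288·(4.100000 − 2.300000) / (42.340288 − (-8.025818)) = 4.100000 − (76.212518)/(50.366105) = 2.586829
h(2.586829) = -4.712427
z_3 = 2.586829 − (-4.712427)·(2.586829 − 4.100000) / (-4.712427 − 42.340288) = 2.586829 − (7.130707)/(-47.052715) = 2.738376
h(2.738376) = -2.538139
z_4 = 2.738376 − (-2.538139)·(2.738376 − 2.586829) / (-2.538139 − (-4.712427)) = 2.738376 − (-0.384648)/(2.174288) = 2.915284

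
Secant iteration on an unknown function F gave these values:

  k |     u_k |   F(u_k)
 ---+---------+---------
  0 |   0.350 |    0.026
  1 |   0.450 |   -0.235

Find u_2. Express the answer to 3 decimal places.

0.360

u_2 = 0.450 − (-0.235)·(0.450 − 0.350) / (-0.235 − 0.026)
   = 0.450 − (-0.02350)/(-0.26100) = 0.35996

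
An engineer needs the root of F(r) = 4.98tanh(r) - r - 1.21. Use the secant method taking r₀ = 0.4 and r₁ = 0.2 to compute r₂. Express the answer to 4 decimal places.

F(0.4) = 0.282146, F(0.2) = -0.427071
r₂ = 0.200000 − (-0.427071)·(0.200000 − 0.400000) / (-0.427071 − 0.282146) = 0.200000 − (0.085414)/(-0.709217) = 0.320435

0.3204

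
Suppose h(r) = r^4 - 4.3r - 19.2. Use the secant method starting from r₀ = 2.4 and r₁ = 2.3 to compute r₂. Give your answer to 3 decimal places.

2.323

h(2.4) = 3.65760, h(2.3) = -1.10590
r₂ = 2.30000 − (-1.10590)·(2.30000 − 2.40000) / (-1.10590 − 3.65760) = 2.30000 − (0.11059)/(-4.76350) = 2.32322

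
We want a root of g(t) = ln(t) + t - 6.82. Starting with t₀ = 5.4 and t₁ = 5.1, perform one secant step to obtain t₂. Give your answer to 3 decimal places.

5.176

g(5.4) = 0.26640, g(5.1) = -0.09076
t₂ = 5.10000 − (-0.09076)·(5.10000 − 5.40000) / (-0.09076 − 0.26640) = 5.10000 − (0.02723)/(-0.35716) = 5.17623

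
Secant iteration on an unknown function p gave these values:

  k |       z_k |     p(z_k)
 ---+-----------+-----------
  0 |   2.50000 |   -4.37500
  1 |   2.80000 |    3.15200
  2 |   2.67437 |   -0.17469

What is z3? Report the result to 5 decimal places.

z3 = 2.67437 − (-0.17469)·(2.67437 − 2.80000) / (-0.17469 − 3.15200)
   = 2.67437 − (0.0219463)/(-3.3266900) = 2.6809670

2.68097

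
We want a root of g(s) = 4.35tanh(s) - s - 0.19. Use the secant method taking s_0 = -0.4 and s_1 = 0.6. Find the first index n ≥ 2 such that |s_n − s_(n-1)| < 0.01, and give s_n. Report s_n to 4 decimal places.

n = 4, s_n = 0.0568

g(-0.4) = -1.442778, g(0.6) = 1.546166
s_2 = 0.600000 − 1.546166·(1.000000)/(2.988944) = 0.082705;  |Δ| = 0.517295
g(0.082705) = 0.086244
s_3 = 0.082705 − 0.086244·(-0.517295)/(-1.459922) = 0.052146;  |Δ| = 0.030559
g(0.052146) = -0.015516
s_4 = 0.052146 − (-0.015516)·(-0.030559)/(-0.101759) = 0.056806;  |Δ| = 0.004659
|s_4 − s_3| = 0.004659 < 0.01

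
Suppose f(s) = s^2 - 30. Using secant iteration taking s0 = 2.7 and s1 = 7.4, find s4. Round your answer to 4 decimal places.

5.4814

f(2.7) = -22.710000, f(7.4) = 24.760000
s2 = 7.400000 − 24.760000·(7.400000 − 2.700000) / (24.760000 − (-22.710000)) = 7.400000 − (116.372000)/(47.470000) = 4.948515
f(4.948515) = -5.512201
s3 = 4.948515 − (-5.512201)·(4.948515 − 7.400000) / (-5.512201 − 24.760000) = 4.948515 − (13.513078)/(-30.272201) = 5.394901
f(5.394901) = -0.895048
s4 = 5.394901 − (-0.895048)·(5.394901 − 4.948515) / (-0.895048 − (-5.512201)) = 5.394901 − (-0.399537)/(4.617153) = 5.481434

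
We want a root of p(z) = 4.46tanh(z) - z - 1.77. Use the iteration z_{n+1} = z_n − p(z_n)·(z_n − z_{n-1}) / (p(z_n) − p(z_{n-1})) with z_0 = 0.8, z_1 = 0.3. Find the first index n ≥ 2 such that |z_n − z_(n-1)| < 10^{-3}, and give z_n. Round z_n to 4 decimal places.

p(0.8) = 0.391604, p(0.3) = -0.770746
z_2 = 0.300000 − (-0.770746)·(-0.500000)/(-1.162350) = 0.631546;  |Δ| = 0.331546
p(0.631546) = 0.092111
z_3 = 0.631546 − 0.092111·(0.331546)/(0.862857) = 0.596153;  |Δ| = 0.035393
p(0.596153) = 0.016854
z_4 = 0.596153 − 0.016854·(-0.035393)/(-0.075257) = 0.588227;  |Δ| = 0.007927
p(0.588227) = -0.000586
z_5 = 0.588227 − (-0.000586)·(-0.007927)/(-0.017440) = 0.588493;  |Δ| = 0.000266
|z_5 − z_4| = 0.000266 < 10^{-3}

n = 5, z_n = 0.5885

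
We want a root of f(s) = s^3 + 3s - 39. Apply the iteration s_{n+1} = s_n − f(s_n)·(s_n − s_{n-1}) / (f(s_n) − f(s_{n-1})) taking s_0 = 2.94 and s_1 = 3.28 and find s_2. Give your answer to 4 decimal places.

3.0888

f(2.94) = -4.767816, f(3.28) = 6.127552
s_2 = 3.280000 − 6.127552·(3.280000 − 2.940000) / (6.127552 − (-4.767816)) = 3.280000 − (2.083368)/(10.895368) = 3.088784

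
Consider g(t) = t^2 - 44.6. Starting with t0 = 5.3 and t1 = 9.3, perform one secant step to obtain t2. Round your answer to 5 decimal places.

6.43082

g(5.3) = -16.5100000, g(9.3) = 41.8900000
t2 = 9.3000000 − 41.8900000·(9.3000000 − 5.3000000) / (41.8900000 − (-16.5100000)) = 9.3000000 − (167.5600000)/(58.4000000) = 6.4308219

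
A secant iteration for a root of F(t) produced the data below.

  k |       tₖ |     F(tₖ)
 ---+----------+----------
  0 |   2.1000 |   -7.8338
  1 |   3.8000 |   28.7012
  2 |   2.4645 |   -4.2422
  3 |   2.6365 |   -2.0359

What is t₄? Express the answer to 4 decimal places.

t₄ = 2.6365 − (-2.0359)·(2.6365 − 2.4645) / (-2.0359 − (-4.2422))
   = 2.6365 − (-0.350175)/(2.206300) = 2.795216

2.7952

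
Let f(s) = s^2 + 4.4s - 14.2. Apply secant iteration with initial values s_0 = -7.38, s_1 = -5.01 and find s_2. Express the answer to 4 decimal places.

f(-7.38) = 7.792400, f(-5.01) = -11.143900
s_2 = -5.010000 − (-11.143900)·(-5.010000 − (-7.380000)) / (-11.143900 − 7.792400) = -5.010000 − (-26.411043)/(-18.936300) = -6.404731

-6.4047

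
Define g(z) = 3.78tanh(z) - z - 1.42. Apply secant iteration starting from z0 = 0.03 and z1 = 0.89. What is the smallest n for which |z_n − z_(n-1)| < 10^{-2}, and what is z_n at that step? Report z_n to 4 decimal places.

g(0.03) = -1.336634, g(0.89) = 0.379068
z2 = 0.890000 − 0.379068·(0.860000)/(1.715702) = 0.699991;  |Δ| = 0.190009
g(0.699991) = 0.164498
z3 = 0.699991 − 0.164498·(-0.190009)/(-0.214571) = 0.554323;  |Δ| = 0.145668
g(0.554323) = -0.070135
z4 = 0.554323 − (-0.070135)·(-0.145668)/(-0.234633) = 0.597866;  |Δ| = 0.043542
g(0.597866) = 0.006434
z5 = 0.597866 − 0.006434·(0.043542)/(0.076570) = 0.594207;  |Δ| = 0.003659
|z5 − z4| = 0.003659 < 10^{-2}

n = 5, z_n = 0.5942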